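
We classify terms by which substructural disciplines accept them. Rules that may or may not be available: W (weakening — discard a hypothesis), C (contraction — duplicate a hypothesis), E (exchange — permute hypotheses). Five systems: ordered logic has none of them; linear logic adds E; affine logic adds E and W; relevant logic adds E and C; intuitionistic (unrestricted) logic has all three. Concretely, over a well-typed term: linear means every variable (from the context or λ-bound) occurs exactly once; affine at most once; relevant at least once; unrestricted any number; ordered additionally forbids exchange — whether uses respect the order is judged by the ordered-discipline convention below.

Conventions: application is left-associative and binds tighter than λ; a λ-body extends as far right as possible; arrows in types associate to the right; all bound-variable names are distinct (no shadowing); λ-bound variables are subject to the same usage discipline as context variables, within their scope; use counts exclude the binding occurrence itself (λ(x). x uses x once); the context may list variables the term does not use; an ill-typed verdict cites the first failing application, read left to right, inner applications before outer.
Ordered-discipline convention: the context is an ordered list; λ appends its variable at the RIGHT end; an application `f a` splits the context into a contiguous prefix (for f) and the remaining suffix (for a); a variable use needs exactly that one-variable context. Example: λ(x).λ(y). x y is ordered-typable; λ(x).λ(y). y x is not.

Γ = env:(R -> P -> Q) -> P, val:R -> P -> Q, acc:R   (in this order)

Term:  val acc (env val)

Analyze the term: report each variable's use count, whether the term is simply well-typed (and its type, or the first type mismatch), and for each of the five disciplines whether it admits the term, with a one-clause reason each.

use counts: env=1; val=2; acc=1
uses in reading order: val, acc, env, val
typing: the term checks, with type Q
ordered ✗ (needs contraction — val ×2)
linear ✗ (needs contraction — val ×2)
affine ✗ (needs contraction — val ×2)
relevant ✓ (env, val, acc: all used, weakening unneeded)
unrestricted ✓ (typability at Q is all that's needed)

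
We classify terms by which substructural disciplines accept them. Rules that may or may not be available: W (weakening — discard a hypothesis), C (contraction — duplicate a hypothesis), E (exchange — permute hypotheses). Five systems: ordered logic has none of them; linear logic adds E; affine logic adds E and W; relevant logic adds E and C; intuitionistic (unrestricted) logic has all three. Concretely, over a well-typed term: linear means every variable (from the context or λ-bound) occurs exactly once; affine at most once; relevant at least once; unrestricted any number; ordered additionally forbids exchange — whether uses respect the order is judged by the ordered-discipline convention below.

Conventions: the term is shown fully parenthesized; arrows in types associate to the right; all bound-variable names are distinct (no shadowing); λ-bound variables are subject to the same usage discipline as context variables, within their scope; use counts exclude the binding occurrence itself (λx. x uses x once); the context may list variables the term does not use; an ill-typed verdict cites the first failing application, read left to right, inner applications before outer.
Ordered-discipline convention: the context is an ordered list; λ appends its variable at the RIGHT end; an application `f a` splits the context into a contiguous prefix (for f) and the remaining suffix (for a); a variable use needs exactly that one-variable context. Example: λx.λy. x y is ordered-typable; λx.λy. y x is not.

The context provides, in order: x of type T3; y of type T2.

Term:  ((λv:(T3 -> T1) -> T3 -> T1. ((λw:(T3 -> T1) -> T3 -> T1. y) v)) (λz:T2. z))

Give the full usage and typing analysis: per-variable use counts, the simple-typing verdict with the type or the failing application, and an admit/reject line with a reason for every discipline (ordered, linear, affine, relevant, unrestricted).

variable uses: x ×0; y ×1; v (λ-bound) ×1; w (λ-bound) ×0; z (λ-bound) ×1
uses in reading order: y, v, z
typing: ill-typed: argument of type T2 -> T2 where (T3 -> T1) -> T3 -> T1 is required
ordered: ✗ — a type mismatch blocks all five
linear: ✗ — the type mismatch rejects it
affine: ✗ — not simply typable
relevant: ✗ — fails simple typing
unrestricted: ✗ — a type mismatch blocks all five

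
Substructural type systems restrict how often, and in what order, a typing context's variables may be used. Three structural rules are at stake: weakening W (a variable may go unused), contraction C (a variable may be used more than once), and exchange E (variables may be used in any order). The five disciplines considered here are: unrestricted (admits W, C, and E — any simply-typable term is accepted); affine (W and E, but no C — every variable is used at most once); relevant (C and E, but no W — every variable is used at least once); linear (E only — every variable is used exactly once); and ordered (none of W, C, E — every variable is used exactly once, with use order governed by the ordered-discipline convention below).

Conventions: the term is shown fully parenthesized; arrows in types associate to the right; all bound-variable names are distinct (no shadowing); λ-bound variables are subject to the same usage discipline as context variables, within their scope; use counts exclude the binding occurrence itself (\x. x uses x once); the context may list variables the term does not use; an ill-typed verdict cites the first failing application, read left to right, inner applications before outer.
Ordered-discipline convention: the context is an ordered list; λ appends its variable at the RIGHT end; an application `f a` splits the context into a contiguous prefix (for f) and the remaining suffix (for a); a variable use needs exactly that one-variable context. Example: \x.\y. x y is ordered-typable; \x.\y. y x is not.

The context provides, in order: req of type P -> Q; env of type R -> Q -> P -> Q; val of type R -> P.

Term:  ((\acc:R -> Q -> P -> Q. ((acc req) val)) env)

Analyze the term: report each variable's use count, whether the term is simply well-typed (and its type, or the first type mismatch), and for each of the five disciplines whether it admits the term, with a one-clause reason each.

variable uses: req: 1×, env: 1×, val: 1×, acc (λ-bound): 1×
order of uses: acc, req, val, env
typing: ill-typed: a function awaiting R gets P -> Q
ordered ✗ (not simply typable)
linear ✗ (fails simple typing)
affine ✗ (a type mismatch blocks all five)
relevant ✗ (the type mismatch rejects it)
unrestricted ✗ (not simply typable)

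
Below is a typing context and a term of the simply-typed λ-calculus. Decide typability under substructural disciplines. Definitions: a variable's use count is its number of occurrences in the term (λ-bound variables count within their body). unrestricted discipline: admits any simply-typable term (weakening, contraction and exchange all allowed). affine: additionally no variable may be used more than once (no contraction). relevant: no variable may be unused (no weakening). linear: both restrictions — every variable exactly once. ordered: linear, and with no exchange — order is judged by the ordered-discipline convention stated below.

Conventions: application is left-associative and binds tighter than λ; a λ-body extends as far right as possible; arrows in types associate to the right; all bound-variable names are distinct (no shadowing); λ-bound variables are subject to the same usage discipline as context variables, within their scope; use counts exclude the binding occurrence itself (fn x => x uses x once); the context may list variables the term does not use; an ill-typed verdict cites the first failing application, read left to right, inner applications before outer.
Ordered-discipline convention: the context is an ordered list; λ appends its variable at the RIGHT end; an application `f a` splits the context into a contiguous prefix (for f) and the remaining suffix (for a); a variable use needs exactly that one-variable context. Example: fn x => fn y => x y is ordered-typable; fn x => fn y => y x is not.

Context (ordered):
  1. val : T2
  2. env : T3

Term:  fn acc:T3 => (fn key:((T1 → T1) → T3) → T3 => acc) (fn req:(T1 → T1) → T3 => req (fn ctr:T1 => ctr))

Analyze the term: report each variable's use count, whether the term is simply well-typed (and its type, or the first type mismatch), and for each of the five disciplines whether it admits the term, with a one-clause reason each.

counts: val ×0, env ×0, acc (bound) ×1, key (bound) ×0, req (bound) ×1, ctr (bound) ×1
uses in reading order: acc, req, ctr
typing: the term checks, with type T3 → T3
ordered: ✗, val, env, key left unused
linear: ✗, val, env, key left unused
affine: ✓, no duplicate uses among val, env, acc, key, req, ctr
relevant: ✗, val, env, key left unused
unrestricted: ✓, type-checks (T3 → T3) and nothing is barred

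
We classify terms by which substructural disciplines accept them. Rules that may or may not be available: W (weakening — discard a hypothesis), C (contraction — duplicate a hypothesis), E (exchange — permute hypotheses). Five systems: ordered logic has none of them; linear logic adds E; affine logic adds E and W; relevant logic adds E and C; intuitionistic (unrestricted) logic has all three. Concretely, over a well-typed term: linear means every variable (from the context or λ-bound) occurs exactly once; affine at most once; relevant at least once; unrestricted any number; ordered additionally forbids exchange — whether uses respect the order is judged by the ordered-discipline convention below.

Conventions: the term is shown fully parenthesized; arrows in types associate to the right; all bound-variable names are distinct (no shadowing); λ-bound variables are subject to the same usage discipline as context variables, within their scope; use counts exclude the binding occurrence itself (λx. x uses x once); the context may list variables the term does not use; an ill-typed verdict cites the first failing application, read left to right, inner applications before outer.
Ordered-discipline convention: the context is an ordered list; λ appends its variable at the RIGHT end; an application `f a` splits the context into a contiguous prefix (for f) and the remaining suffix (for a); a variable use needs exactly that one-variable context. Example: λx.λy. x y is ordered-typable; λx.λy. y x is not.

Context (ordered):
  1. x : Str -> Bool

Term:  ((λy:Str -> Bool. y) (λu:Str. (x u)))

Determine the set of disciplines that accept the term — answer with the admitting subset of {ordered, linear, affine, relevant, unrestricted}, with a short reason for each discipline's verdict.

admitted by: ordered, linear, affine, relevant, unrestricted
use counts: x=1, y (λ-bound)=1, u (λ-bound)=1
use order (left to right): y, x, u
typing: well-typed — term : Str -> Bool
ordered: ✓, x, y, u: once each, no exchange needed
linear: ✓, x, y, u: one use apiece
affine: ✓, no duplicate uses among x, y, u
relevant: ✓, none of x, y, u goes unused
unrestricted: ✓, simply typable at Str -> Bool; W, C, E all held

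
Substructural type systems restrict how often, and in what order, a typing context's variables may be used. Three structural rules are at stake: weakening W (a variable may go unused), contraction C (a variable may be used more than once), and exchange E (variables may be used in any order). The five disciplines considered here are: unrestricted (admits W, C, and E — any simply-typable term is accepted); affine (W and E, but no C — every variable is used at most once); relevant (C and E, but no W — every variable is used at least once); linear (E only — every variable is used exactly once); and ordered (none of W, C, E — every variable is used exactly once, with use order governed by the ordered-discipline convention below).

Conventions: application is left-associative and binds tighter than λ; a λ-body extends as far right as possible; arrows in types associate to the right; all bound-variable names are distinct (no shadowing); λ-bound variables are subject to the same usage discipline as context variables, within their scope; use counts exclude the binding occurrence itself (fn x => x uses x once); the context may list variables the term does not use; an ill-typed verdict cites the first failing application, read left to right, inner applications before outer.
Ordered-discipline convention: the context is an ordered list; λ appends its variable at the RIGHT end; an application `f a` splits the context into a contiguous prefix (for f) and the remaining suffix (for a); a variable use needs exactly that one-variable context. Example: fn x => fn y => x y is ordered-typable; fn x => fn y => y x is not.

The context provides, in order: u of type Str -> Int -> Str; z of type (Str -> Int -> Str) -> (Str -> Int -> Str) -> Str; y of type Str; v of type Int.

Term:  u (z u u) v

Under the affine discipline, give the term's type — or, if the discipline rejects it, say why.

not well-typed under affine — repeated use of u ×3
counts: u ×3, z ×1, y ×0, v ×1
left-to-right use order: u, z, u, u, v
typing: the term checks, with type Str
per-discipline verdicts: ordered ✗ | linear ✗ | affine ✗ | relevant ✗ | unrestricted ✓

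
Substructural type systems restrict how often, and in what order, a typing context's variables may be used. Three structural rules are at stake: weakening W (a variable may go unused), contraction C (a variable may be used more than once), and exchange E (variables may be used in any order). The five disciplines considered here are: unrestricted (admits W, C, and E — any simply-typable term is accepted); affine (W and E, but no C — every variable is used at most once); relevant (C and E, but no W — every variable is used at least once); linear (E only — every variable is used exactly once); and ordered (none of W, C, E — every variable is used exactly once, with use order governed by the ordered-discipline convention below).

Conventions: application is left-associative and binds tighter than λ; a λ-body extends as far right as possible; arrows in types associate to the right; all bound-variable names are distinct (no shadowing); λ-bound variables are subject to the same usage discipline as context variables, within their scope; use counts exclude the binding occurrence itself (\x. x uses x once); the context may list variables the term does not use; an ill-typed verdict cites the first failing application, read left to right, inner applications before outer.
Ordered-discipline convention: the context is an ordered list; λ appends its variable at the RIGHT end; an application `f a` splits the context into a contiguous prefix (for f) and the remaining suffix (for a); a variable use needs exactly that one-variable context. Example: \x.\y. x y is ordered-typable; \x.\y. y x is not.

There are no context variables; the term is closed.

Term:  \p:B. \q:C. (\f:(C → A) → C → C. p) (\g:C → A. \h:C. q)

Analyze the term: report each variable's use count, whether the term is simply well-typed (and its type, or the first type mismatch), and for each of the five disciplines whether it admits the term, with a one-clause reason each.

usage: p (λ-bound)=1; q (λ-bound)=1; f (λ-bound)=0; g (λ-bound)=0; h (λ-bound)=0
use order (left to right): p, q
typing: well-typed at B → C → B
ordered ✗ (f, g, h never used (weakening))
linear ✗ (f, g, h never used (weakening))
affine ✓ (p, q, f, g, h: no repeats, contraction unneeded)
relevant ✗ (f, g, h never used (weakening))
unrestricted ✓ (type-checks (B → C → B) and nothing is barred)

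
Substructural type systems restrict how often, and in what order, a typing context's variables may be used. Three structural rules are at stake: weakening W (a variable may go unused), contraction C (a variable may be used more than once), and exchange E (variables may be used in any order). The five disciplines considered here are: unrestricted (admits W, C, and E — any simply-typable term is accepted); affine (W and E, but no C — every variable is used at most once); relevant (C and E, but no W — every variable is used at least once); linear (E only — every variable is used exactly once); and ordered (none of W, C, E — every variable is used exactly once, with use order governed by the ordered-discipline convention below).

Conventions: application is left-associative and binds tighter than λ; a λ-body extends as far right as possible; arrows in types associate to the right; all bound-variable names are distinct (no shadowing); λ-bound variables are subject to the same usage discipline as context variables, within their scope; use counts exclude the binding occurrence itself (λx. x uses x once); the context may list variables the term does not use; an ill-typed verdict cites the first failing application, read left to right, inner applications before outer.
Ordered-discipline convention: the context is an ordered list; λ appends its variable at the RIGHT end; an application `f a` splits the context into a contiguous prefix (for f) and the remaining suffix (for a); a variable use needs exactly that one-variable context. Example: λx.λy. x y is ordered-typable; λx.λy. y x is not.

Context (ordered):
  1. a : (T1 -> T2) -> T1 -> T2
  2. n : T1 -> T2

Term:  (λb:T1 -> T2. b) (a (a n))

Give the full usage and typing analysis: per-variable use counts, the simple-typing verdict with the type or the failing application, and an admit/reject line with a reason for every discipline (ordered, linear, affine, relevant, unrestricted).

counts: a ×2; n ×1; b [bound] ×1
use order (left to right): b, a, a, n
typing: the term checks, with type T1 -> T2
ordered: ✗ — a ×2 used more than once (contraction)
linear: ✗ — a ×2 used more than once (contraction)
affine: ✗ — a ×2 used more than once (contraction)
relevant: ✓ — at least one use each (a, n, b)
unrestricted: ✓ — well-typed at T1 -> T2; no restrictions here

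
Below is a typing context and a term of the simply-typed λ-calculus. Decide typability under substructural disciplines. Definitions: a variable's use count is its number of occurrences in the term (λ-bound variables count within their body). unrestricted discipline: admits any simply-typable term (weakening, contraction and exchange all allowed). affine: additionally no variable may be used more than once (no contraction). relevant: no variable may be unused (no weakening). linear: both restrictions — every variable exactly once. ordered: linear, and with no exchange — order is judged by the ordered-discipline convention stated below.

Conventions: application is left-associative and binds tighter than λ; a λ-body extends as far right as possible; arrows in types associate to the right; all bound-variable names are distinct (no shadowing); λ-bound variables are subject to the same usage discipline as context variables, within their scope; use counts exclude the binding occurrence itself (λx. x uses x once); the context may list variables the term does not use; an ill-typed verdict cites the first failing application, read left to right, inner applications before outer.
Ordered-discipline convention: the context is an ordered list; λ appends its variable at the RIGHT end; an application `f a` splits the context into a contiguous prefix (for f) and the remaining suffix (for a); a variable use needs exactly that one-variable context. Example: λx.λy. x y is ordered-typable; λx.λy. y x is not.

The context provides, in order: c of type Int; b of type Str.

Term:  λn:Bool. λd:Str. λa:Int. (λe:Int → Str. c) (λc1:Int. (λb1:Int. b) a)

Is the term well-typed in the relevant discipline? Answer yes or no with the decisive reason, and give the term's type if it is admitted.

no — n, d, e, c1, b1 never used (weakening)
counts: c: 1×, b: 1×, n (bound): 0×, d (bound): 0×, a (bound): 1×, e (bound): 0×, c1 (bound): 0×, b1 (bound): 0×
uses in reading order: c, b, a
typing: ✓ — Bool → Str → Int → Int
per-discipline verdicts: ordered ✗; linear ✗; affine ✓; relevant ✗; unrestricted ✓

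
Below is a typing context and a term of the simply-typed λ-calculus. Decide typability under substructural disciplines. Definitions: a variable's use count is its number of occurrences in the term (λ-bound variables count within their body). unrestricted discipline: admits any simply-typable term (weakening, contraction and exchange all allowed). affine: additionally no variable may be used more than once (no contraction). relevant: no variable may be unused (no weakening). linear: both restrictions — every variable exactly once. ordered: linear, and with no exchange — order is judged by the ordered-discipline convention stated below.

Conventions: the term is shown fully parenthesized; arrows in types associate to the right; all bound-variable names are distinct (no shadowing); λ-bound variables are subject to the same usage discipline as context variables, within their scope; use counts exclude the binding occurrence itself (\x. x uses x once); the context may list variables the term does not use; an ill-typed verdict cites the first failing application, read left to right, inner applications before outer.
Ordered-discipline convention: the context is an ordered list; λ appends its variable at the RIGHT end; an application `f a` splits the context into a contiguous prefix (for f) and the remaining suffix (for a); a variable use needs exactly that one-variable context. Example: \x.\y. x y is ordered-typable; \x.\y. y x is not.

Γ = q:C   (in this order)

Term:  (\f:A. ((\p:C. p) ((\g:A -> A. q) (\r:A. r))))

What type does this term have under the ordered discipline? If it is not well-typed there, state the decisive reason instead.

not well-typed under ordered — needs weakening: f, g unused
counts: q=1; f (bound)=0; p (bound)=1; g (bound)=0; r (bound)=1
uses in reading order: p, q, r
typing: ✓ — A -> C
all disciplines: ordered ✗, linear ✗, affine ✓, relevant ✗, unrestricted ✓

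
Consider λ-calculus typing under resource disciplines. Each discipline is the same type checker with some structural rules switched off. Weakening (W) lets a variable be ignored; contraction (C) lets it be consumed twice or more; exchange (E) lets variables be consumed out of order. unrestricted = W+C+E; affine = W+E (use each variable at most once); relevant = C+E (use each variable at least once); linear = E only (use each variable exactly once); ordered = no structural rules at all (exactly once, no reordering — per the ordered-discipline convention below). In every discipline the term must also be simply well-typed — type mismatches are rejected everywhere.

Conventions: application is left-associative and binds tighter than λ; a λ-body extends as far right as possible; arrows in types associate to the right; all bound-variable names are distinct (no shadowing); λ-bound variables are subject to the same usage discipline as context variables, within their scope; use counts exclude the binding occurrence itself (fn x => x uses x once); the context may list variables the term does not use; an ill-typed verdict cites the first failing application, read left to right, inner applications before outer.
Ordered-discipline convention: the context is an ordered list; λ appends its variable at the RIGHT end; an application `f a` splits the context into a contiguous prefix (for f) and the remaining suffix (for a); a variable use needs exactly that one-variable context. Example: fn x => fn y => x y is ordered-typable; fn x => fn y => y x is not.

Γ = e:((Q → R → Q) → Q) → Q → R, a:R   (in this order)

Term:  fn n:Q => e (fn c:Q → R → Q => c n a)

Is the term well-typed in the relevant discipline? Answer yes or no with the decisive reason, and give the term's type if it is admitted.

yes — e, a, n, c: all used, weakening unneeded; term : Q → Q → R
usage: e ×1; a ×1; n (bound) ×1; c (bound) ×1
left-to-right use order: e, c, n, a
typing: well-typed — term : Q → Q → R
all disciplines: ordered ✗; linear ✓; affine ✓; relevant ✓; unrestricted ✓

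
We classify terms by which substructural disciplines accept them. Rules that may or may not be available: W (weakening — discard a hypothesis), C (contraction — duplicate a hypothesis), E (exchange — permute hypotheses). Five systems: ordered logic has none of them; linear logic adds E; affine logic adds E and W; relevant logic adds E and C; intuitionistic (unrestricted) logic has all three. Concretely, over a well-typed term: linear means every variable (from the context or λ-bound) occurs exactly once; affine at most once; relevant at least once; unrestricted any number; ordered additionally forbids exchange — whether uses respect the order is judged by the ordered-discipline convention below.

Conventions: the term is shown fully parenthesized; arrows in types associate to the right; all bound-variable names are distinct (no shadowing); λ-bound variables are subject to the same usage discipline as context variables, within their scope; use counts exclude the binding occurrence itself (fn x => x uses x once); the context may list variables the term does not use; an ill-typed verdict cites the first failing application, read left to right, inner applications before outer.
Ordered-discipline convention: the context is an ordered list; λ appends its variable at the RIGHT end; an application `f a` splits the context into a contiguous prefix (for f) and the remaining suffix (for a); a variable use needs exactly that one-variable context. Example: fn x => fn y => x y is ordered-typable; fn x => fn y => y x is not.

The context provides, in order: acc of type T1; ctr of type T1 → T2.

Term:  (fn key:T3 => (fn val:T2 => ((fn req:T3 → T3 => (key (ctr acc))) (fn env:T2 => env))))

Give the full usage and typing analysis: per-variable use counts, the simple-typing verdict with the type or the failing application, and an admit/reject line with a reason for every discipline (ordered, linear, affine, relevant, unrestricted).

usage: acc ×1; ctr ×1; key (bound) ×1; val (bound) ×0; req (bound) ×0; env (bound) ×1
left-to-right use order: key, ctr, acc, env
typing: ill-typed: applying a non-function (T3)
ordered: ✗ — not simply typable
linear: ✗ — fails simple typing
affine: ✗ — a type mismatch blocks all five
relevant: ✗ — the type mismatch rejects it
unrestricted: ✗ — not simply typable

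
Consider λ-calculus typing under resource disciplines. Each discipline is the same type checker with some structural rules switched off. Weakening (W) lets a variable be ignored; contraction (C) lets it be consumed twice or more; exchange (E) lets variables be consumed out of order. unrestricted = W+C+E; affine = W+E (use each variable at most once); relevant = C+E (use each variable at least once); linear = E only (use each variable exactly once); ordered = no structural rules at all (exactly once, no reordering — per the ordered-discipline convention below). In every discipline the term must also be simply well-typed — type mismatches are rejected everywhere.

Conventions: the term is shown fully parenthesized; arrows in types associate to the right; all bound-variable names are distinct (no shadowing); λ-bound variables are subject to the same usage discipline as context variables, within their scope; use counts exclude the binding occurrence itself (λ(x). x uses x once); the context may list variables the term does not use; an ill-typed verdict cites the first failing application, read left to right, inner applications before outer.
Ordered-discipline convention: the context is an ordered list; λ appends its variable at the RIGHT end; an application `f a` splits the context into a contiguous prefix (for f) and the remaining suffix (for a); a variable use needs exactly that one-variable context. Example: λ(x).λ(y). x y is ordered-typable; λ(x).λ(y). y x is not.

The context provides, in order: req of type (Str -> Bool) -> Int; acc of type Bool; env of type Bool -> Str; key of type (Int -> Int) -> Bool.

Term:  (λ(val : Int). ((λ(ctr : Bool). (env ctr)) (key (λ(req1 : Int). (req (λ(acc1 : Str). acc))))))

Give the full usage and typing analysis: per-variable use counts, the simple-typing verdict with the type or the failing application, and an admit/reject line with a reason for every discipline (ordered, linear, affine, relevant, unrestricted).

counts: req: 1, acc: 1, env: 1, key: 1, val (bound): 0, ctr (bound): 1, req1 (bound): 0, acc1 (bound): 0
use order (left to right): env, ctr, key, req, acc
typing: the term checks, with type Int -> Str
ordered ✗ (unused: val, req1, acc1 — weakening required)
linear ✗ (unused: val, req1, acc1 — weakening required)
affine ✓ (at most one use each (req, acc, env, key, val, ctr, req1, acc1))
relevant ✗ (unused: val, req1, acc1 — weakening required)
unrestricted ✓ (type-checks (Int -> Str) and nothing is barred)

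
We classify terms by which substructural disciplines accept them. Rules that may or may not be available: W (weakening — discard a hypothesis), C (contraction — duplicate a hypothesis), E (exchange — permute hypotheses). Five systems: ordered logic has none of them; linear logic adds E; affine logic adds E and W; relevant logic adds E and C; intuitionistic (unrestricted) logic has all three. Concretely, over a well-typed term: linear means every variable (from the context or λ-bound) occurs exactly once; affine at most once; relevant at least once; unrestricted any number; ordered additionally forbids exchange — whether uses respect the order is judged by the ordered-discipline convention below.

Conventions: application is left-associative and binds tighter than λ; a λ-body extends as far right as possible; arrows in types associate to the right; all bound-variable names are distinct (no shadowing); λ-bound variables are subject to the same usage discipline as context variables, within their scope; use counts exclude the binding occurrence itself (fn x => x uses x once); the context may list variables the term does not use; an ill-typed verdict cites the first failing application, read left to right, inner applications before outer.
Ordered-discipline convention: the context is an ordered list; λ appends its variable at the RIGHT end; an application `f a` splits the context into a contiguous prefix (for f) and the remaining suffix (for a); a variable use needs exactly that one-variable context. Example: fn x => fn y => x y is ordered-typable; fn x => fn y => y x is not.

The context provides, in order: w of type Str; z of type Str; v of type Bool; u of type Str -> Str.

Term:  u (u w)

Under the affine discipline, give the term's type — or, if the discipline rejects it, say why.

not well-typed under affine — u ×2 used more than once (contraction)
use counts: w=1, z=0, v=0, u=2
order of uses: u, u, w
typing: ✓ — Str
all disciplines: ordered ✗, linear ✗, affine ✗, relevant ✗, unrestricted ✓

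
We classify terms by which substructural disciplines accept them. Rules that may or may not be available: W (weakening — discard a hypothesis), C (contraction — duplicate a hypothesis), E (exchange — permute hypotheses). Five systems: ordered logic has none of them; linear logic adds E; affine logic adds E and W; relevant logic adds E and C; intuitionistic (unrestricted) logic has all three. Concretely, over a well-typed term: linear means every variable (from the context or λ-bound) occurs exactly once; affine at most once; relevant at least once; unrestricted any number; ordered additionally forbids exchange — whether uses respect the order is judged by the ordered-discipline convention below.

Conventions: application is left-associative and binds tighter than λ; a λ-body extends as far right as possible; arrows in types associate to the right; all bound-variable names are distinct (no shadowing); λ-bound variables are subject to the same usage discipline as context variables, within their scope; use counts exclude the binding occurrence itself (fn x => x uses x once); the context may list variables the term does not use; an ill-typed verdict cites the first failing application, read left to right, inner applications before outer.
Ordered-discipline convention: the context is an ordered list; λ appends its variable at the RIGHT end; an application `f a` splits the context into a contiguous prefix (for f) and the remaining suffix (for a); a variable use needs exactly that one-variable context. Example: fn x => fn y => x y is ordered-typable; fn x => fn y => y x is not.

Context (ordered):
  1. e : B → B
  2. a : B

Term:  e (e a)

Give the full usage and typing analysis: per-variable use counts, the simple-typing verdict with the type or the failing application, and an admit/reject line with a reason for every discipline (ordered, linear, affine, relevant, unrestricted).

counts: e ×2; a ×1
left-to-right use order: e, e, a
typing: well-typed at B
ordered: ✗, needs contraction — e ×2
linear: ✗, needs contraction — e ×2
affine: ✗, needs contraction — e ×2
relevant: ✓, none of e, a goes unused
unrestricted: ✓, typability at B is all that's needed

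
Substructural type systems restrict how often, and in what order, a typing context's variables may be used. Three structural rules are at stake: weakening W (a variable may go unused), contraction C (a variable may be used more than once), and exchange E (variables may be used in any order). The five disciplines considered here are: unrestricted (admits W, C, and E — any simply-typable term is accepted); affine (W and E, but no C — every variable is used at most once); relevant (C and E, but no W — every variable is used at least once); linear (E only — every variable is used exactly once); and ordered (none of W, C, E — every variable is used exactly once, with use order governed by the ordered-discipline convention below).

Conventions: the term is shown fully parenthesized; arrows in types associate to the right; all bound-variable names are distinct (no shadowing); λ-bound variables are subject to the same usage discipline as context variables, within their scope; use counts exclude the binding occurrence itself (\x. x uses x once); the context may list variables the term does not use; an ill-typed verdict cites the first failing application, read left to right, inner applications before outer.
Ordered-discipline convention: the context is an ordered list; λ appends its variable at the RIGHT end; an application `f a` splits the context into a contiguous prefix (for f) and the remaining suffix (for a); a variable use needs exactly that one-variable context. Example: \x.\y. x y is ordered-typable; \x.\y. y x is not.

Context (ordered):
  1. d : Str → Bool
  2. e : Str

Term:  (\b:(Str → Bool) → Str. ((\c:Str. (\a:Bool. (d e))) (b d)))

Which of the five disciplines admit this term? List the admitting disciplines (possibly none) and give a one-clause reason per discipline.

admitted in: unrestricted
counts: d: 2, e: 1, b [bound]: 1, c [bound]: 0, a [bound]: 0
left-to-right use order: d, e, b, d
typing: ✓ — ((Str → Bool) → Str) → Bool → Bool
ordered ✗ (d ×2 used more than once (contraction); needs weakening: c, a unused)
linear ✗ (d ×2 used more than once (contraction); needs weakening: c, a unused)
affine ✗ (d ×2 used more than once (contraction))
relevant ✗ (needs weakening: c, a unused)
unrestricted ✓ (typability at ((Str → Bool) → Str) → Bool → Bool is all that's needed)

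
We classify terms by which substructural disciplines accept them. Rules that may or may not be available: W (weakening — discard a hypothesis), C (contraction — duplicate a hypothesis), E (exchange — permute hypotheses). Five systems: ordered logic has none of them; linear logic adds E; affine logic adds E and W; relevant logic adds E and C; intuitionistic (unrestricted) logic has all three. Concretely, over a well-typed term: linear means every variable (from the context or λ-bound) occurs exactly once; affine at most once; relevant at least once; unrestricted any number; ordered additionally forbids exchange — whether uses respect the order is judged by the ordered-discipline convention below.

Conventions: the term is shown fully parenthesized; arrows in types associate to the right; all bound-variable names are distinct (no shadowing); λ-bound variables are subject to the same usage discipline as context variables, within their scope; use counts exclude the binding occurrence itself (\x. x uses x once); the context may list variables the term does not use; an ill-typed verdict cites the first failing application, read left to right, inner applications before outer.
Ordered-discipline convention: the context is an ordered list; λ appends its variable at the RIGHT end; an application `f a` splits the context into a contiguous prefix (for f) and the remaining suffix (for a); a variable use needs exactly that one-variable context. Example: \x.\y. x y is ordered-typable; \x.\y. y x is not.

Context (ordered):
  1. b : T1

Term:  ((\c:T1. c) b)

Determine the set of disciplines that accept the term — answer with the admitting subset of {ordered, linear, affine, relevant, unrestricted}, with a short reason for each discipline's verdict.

accepted by: ordered, linear, affine, relevant, unrestricted
variable uses: b=1, c (λ-bound)=1
uses in reading order: c, b
typing: the term checks, with type T1
ordered ✓ (b, c once each; derivable with no W/C/E)
linear ✓ (exactly-once usage across b, c)
affine ✓ (b, c: no repeats, contraction unneeded)
relevant ✓ (b, c: all used, weakening unneeded)
unrestricted ✓ (typability at T1 is all that's needed)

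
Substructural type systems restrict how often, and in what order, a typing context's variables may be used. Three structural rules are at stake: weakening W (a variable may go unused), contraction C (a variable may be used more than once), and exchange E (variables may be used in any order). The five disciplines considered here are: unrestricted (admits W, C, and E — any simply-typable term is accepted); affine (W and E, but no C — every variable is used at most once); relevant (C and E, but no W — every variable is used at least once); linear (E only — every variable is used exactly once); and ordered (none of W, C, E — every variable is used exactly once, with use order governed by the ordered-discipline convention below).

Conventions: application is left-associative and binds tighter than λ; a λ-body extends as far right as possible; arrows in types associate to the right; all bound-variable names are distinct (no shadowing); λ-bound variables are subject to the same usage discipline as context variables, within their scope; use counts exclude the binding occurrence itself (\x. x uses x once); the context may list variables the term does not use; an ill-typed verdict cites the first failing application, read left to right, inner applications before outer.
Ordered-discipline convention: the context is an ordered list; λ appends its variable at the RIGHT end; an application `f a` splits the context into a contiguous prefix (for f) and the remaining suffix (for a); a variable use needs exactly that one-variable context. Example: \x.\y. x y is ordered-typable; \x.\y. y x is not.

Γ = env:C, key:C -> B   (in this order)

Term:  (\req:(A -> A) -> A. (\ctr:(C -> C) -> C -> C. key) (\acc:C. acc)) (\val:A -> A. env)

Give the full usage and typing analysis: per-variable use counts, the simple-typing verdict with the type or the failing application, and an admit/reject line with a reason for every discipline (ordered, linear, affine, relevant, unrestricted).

usage: env ×1; key ×1; req (bound) ×0; ctr (bound) ×0; acc (bound) ×1; val (bound) ×0
uses in reading order: key, acc, env
typing: ill-typed: argument of type C -> C where (C -> C) -> C -> C is required
ordered: ✗ — not simply typable
linear: ✗ — fails simple typing
affine: ✗ — a type mismatch blocks all five
relevant: ✗ — the type mismatch rejects it
unrestricted: ✗ — not simply typable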